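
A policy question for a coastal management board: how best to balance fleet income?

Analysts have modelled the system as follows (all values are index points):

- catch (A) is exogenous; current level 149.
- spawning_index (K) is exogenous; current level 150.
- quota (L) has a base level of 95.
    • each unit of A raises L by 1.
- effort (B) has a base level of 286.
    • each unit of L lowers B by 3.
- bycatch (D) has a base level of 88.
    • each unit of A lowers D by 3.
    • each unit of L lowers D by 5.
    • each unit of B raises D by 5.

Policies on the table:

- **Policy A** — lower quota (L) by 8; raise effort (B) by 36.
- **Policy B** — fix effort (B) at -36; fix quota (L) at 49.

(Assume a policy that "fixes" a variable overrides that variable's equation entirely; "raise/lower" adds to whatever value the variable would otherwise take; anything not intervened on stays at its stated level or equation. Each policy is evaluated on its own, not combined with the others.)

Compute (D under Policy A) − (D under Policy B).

Policy A (L − 8, B + 36):
  A = 149
  L = 95 + 149 (−8 from intervention) = 236
  B = 286 − 3·236 (+36 from intervention) = -386
  D = 88 − 3·149 − 5·236 + 5·(-386) = -3469
Policy B (B := -36, L := 49):
  A = 149
  L = 49
  B = -36
  D = 88 − 3·149 − 5·49 + 5·(-36) = -784
D: -3469 − (-784) = -2685

-2685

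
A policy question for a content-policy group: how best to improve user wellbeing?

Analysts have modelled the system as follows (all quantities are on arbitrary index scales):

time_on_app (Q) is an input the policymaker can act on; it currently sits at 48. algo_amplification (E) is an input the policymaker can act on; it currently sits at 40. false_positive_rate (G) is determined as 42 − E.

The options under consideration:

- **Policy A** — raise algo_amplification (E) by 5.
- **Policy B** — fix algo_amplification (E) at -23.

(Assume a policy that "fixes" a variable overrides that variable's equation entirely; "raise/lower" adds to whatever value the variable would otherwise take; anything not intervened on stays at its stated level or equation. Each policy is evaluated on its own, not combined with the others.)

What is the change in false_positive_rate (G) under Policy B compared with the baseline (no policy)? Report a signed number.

Baseline:
  E = 40
  G = 42 − 40 = 2
Policy B (E := -23):
  E = -23
  G = 42 − (-23) = 65
Change in G: 65 − 2 = 63

63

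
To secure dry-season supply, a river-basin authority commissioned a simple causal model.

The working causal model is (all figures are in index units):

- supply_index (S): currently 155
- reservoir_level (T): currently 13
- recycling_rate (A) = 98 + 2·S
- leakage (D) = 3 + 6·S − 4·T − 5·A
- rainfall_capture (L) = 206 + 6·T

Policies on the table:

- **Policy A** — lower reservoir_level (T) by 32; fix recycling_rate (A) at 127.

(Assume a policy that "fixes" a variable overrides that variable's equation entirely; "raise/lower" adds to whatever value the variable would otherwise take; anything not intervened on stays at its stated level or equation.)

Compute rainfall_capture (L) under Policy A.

92

Policy A (T − 32, A := 127):
  T = 13 − 32 = -19
  L = 206 + 6·(-19) = 92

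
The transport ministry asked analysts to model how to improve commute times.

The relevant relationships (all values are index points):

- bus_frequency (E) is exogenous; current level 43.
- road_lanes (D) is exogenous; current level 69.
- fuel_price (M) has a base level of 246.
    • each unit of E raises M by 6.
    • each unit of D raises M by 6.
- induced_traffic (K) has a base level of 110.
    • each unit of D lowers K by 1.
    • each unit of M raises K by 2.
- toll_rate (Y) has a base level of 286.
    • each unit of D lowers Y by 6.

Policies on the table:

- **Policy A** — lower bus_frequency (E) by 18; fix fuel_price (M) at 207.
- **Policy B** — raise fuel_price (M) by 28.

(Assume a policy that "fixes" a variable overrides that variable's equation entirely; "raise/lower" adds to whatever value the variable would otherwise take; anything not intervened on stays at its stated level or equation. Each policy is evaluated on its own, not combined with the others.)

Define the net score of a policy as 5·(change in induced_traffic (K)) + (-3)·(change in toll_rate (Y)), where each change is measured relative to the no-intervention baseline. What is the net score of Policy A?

Baseline:
  E = 43
  D = 69
  M = 246 + 6·43 + 6·69 = 918
  K = 110 − 69 + 2·918 = 1877
  Y = 286 − 6·69 = -128
Policy A (E − 18, M := 207):
  E = 43 − 18 = 25
  D = 69
  M = 207
  K = 110 − 69 + 2·207 = 455
  Y = 286 − 6·69 = -128
ΔK = 455 − 1877 = -1422; ΔY = -128 − (-128) = 0
Score = 5·(-1422) + (-3)·0 = -7110

-7110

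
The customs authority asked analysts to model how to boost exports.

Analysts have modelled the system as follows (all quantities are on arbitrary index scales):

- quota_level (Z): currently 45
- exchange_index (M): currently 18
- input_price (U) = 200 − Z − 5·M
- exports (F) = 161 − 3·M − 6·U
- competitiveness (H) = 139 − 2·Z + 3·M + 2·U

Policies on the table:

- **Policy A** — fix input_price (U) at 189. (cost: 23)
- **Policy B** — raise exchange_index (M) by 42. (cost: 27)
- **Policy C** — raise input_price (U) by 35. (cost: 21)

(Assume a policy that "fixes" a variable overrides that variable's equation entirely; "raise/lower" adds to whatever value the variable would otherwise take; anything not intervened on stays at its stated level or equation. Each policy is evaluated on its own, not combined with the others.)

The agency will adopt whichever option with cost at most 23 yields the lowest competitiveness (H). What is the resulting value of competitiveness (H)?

303

Policy A (U := 189):
  Z = 45
  M = 18
  U = 189
  H = 139 − 2·45 + 3·18 + 2·189 = 481
Policy C (U + 35):
  Z = 45
  M = 18
  U = 200 − 45 − 5·18 (+35 from intervention) = 100
  H = 139 − 2·45 + 3·18 + 2·100 = 303
Comparing — Policy A: H=481, Policy C: H=303. Lowest is 303 (Policy C).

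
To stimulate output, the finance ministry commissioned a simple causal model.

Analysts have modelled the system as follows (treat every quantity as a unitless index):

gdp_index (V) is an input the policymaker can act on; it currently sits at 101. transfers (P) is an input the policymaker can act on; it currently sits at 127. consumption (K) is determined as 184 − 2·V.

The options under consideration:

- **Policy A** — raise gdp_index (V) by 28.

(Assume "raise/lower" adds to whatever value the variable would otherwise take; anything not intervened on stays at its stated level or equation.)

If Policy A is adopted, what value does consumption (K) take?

-74

Policy A (V + 28):
  V = 101 + 28 = 129
  K = 184 − 2·129 = -74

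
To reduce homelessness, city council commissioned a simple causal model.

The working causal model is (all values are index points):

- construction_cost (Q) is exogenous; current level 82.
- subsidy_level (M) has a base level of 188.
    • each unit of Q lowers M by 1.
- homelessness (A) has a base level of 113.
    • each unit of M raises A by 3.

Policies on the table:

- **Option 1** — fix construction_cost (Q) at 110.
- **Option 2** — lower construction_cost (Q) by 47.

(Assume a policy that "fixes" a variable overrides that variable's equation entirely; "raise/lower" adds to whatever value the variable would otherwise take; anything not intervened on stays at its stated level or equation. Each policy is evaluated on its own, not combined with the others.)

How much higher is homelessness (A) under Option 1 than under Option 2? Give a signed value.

-225

Option 1 (Q := 110):
  Q = 110
  M = 188 − 110 = 78
  A = 113 + 3·78 = 347
Option 2 (Q − 47):
  Q = 82 − 47 = 35
  M = 188 − 35 = 153
  A = 113 + 3·153 = 572
A: 347 − 572 = -225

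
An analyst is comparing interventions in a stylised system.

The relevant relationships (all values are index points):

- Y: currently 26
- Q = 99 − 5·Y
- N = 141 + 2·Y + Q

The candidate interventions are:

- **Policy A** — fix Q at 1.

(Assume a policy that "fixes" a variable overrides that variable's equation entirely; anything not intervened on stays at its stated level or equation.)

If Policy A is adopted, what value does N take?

Policy A (Q := 1):
  Y = 26
  Q = 1
  N = 141 + 2·26 + 1 = 194

194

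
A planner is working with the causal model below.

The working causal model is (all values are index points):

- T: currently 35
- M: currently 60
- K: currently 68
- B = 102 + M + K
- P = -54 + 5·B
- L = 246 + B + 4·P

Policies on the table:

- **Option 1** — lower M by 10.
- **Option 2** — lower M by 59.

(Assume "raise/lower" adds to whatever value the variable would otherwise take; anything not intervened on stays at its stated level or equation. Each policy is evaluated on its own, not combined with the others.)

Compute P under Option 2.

801

Option 2 (M − 59):
  M = 60 − 59 = 1
  K = 68
  B = 102 + 1 + 68 = 171
  P = -54 + 5·171 = 801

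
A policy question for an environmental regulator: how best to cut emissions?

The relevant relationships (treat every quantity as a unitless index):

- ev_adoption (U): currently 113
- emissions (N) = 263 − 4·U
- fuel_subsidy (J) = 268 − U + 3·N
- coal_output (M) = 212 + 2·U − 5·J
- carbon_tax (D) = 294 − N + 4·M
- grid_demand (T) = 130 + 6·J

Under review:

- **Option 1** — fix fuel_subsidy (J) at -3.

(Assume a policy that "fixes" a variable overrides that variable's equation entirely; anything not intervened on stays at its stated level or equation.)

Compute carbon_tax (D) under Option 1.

Option 1 (J := -3):
  U = 113
  N = 263 − 4·113 = -189
  J = -3
  M = 212 + 2·113 − 5·(-3) = 453
  D = 294 − (-189) + 4·453 = 2295

2295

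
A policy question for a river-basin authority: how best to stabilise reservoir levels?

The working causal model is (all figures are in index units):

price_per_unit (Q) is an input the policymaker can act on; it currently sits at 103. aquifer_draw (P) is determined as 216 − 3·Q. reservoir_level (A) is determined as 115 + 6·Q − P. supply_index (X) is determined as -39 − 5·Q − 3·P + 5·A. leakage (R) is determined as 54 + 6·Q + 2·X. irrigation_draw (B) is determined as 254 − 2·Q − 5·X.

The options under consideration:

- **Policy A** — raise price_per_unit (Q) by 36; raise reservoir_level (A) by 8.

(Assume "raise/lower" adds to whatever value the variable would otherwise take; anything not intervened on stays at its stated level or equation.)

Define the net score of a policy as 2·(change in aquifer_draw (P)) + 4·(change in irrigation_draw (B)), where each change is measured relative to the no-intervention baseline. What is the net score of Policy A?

-36584

Baseline:
  Q = 103
  P = 216 − 3·103 = -93
  A = 115 + 6·103 − (-93) = 826
  X = -39 − 5·103 − 3·(-93) + 5·826 = 3855
  B = 254 − 2·103 − 5·3855 = -19227
Policy A (Q + 36, A + 8):
  Q = 103 + 36 = 139
  P = 216 − 3·139 = -201
  A = 115 + 6·139 − (-201) (+8 from intervention) = 1158
  X = -39 − 5·139 − 3·(-201) + 5·1158 = 5659
  B = 254 − 2·139 − 5·5659 = -28319
ΔP = -201 − (-93) = -108; ΔB = -28319 − (-19227) = -9092
Score = 2·(-108) + 4·(-9092) = -36584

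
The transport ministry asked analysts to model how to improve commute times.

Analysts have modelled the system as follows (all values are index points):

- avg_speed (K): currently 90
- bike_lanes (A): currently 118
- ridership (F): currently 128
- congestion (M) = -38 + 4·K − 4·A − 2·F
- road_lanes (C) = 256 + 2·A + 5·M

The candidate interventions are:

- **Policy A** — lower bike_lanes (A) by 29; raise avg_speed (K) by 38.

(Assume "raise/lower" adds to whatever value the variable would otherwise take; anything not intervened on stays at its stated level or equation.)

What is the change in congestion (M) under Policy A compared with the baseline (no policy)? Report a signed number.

Baseline:
  K = 90
  A = 118
  F = 128
  M = -38 + 4·90 − 4·118 − 2·128 = -406
Policy A (A − 29, K + 38):
  K = 90 + 38 = 128
  A = 118 − 29 = 89
  F = 128
  M = -38 + 4·128 − 4·89 − 2·128 = -138
Change in M: -138 − (-406) = 268

268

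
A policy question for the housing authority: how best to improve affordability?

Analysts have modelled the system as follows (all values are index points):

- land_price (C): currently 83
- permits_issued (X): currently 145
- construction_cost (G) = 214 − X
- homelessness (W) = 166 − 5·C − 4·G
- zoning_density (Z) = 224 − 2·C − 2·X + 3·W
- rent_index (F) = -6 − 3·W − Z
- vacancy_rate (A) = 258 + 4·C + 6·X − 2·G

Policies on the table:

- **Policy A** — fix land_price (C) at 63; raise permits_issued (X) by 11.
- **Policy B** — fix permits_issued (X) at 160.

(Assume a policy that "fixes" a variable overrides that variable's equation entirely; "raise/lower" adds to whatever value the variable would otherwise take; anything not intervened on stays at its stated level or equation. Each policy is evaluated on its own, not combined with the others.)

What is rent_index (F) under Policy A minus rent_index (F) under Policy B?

Policy A (C := 63, X + 11):
  C = 63
  X = 145 + 11 = 156
  G = 214 − 156 = 58
  W = 166 − 5·63 − 4·58 = -381
  Z = 224 − 2·63 − 2·156 + 3·(-381) = -1357
  F = -6 − 3·(-381) − (-1357) = 2494
Policy B (X := 160):
  C = 83
  X = 160
  G = 214 − 160 = 54
  W = 166 − 5·83 − 4·54 = -465
  Z = 224 − 2·83 − 2·160 + 3·(-465) = -1657
  F = -6 − 3·(-465) − (-1657) = 3046
F: 2494 − 3046 = -552

-552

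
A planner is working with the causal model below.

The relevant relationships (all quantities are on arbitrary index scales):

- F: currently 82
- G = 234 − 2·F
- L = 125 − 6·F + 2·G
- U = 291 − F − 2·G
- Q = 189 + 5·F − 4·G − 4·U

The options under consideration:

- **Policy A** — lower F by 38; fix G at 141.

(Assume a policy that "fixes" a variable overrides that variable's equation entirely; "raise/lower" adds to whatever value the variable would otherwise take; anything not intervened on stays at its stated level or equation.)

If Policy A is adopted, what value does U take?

Policy A (F − 38, G := 141):
  F = 82 − 38 = 44
  G = 141
  U = 291 − 44 − 2·141 = -35

-35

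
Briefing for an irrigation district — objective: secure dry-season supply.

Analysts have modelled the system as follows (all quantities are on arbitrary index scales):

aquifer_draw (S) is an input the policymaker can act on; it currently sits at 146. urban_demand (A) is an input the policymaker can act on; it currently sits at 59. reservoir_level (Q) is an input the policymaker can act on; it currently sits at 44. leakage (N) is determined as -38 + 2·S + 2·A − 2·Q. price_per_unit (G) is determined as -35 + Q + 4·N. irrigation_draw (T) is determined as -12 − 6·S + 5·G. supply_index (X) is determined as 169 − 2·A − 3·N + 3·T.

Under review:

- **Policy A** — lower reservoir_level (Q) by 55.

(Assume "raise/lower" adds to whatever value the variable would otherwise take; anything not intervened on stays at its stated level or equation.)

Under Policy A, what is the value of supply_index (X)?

Policy A (Q − 55):
  S = 146
  A = 59
  Q = 44 − 55 = -11
  N = -38 + 2·146 + 2·59 − 2·(-11) = 394
  G = -35 + (-11) + 4·394 = 1530
  T = -12 − 6·146 + 5·1530 = 6762
  X = 169 − 2·59 − 3·394 + 3·6762 = 19155

19155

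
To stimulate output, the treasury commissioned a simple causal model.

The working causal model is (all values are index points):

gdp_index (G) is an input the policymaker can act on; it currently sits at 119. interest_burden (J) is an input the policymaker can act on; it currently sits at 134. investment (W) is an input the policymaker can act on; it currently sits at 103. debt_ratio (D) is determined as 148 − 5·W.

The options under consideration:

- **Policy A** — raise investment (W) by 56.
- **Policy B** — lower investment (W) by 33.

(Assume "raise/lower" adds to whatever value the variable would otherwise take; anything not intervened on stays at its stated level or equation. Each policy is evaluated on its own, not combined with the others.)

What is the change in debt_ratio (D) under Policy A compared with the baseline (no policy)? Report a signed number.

Baseline:
  W = 103
  D = 148 − 5·103 = -367
Policy A (W + 56):
  W = 103 + 56 = 159
  D = 148 − 5·159 = -647
Change in D: -647 − (-367) = -280

-280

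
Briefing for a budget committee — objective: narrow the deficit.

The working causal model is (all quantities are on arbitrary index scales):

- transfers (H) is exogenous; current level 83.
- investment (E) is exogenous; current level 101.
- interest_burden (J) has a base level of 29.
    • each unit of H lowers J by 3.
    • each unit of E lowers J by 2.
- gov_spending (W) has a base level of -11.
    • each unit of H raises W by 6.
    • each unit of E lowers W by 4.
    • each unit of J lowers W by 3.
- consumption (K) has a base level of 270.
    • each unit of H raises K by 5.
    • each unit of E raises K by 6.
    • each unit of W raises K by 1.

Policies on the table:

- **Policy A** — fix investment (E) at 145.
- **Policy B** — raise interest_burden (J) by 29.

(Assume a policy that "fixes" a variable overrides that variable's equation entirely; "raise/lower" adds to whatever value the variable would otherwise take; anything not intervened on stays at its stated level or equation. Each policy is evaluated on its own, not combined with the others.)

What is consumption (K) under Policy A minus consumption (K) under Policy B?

Policy A (E := 145):
  H = 83
  E = 145
  J = 29 − 3·83 − 2·145 = -510
  W = -11 + 6·83 − 4·145 − 3·(-510) = 1437
  K = 270 + 5·83 + 6·145 + 1437 = 2992
Policy B (J + 29):
  H = 83
  E = 101
  J = 29 − 3·83 − 2·101 (+29 from intervention) = -393
  W = -11 + 6·83 − 4·101 − 3·(-393) = 1262
  K = 270 + 5·83 + 6·101 + 1262 = 2553
K: 2992 − 2553 = 439

439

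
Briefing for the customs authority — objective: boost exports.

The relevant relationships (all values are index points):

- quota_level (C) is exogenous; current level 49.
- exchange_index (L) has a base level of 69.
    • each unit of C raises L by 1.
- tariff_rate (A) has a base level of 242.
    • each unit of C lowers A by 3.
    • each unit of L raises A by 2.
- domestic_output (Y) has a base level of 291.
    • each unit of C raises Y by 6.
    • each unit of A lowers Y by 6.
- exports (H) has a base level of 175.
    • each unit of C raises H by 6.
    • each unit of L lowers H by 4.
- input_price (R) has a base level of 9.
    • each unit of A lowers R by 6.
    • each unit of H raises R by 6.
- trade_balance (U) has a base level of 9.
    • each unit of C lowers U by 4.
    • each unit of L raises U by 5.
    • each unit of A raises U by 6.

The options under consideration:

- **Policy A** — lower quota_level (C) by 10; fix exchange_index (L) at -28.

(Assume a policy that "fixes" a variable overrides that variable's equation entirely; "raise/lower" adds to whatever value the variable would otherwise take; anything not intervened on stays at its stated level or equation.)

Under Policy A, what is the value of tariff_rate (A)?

Policy A (C − 10, L := -28):
  C = 49 − 10 = 39
  L = -28
  A = 242 − 3·39 + 2·(-28) = 69

69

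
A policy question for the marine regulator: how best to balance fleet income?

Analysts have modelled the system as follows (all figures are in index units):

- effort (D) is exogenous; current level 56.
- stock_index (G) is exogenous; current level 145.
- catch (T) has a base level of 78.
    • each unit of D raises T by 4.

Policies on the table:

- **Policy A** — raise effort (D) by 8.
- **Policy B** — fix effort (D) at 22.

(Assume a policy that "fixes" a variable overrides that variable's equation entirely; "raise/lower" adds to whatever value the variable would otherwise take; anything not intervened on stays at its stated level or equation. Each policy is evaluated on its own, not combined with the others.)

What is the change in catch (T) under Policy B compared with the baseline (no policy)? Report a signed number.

Baseline:
  D = 56
  T = 78 + 4·56 = 302
Policy B (D := 22):
  D = 22
  T = 78 + 4·22 = 166
Change in T: 166 − 302 = -136

-136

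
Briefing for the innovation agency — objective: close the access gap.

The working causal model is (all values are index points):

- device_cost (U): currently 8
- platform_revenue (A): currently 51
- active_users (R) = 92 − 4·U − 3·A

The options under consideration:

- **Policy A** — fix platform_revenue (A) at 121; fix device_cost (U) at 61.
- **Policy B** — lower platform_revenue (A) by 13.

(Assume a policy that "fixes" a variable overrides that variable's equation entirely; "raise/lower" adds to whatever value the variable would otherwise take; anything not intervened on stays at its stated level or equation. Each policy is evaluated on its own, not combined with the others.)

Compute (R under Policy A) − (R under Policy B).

Policy A (A := 121, U := 61):
  U = 61
  A = 121
  R = 92 − 4·61 − 3·121 = -515
Policy B (A − 13):
  U = 8
  A = 51 − 13 = 38
  R = 92 − 4·8 − 3·38 = -54
R: -515 − (-54) = -461

-461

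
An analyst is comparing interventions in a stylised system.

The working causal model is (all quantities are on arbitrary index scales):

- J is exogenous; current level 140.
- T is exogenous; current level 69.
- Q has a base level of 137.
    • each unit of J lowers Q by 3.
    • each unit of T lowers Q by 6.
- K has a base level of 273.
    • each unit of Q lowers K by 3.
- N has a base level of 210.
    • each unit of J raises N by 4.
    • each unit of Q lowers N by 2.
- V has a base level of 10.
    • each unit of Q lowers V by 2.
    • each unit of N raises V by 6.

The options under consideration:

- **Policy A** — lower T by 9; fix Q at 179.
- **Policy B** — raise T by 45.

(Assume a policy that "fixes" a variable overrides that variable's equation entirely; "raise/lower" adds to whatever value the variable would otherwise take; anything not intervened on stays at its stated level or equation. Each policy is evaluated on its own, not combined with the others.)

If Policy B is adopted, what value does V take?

18168

Policy B (T + 45):
  J = 140
  T = 69 + 45 = 114
  Q = 137 − 3·140 − 6·114 = -967
  N = 210 + 4·140 − 2·(-967) = 2704
  V = 10 − 2·(-967) + 6·2704 = 18168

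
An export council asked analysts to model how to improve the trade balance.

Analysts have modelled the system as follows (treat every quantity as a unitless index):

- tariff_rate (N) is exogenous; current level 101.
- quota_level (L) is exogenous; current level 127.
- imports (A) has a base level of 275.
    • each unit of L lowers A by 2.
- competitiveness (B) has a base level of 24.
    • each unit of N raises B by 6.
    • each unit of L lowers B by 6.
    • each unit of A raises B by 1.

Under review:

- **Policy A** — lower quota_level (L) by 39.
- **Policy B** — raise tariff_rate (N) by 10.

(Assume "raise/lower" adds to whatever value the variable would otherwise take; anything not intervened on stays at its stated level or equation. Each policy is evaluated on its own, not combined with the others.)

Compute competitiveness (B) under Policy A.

Policy A (L − 39):
  N = 101
  L = 127 − 39 = 88
  A = 275 − 2·88 = 99
  B = 24 + 6·101 − 6·88 + 99 = 201

201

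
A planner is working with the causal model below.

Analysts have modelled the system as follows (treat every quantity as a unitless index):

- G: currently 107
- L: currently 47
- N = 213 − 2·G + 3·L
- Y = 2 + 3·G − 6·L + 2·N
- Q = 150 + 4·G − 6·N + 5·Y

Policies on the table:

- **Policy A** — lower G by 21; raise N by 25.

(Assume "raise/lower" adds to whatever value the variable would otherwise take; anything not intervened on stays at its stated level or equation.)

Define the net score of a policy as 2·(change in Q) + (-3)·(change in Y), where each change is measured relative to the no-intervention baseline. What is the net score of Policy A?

Baseline:
  G = 107
  L = 47
  N = 213 − 2·107 + 3·47 = 140
  Y = 2 + 3·107 − 6·47 + 2·140 = 321
  Q = 150 + 4·107 − 6·140 + 5·321 = 1343
Policy A (G − 21, N + 25):
  G = 107 − 21 = 86
  L = 47
  N = 213 − 2·86 + 3·47 (+25 from intervention) = 207
  Y = 2 + 3·86 − 6·47 + 2·207 = 392
  Q = 150 + 4·86 − 6·207 + 5·392 = 1212
ΔQ = 1212 − 1343 = -131; ΔY = 392 − 321 = 71
Score = 2·(-131) + (-3)·71 = -475

-475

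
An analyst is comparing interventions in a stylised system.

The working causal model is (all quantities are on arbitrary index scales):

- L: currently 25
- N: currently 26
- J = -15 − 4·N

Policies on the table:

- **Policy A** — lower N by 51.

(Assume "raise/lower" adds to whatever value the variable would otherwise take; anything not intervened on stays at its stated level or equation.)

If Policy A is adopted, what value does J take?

Policy A (N − 51):
  N = 26 − 51 = -25
  J = -15 − 4·(-25) = 85

85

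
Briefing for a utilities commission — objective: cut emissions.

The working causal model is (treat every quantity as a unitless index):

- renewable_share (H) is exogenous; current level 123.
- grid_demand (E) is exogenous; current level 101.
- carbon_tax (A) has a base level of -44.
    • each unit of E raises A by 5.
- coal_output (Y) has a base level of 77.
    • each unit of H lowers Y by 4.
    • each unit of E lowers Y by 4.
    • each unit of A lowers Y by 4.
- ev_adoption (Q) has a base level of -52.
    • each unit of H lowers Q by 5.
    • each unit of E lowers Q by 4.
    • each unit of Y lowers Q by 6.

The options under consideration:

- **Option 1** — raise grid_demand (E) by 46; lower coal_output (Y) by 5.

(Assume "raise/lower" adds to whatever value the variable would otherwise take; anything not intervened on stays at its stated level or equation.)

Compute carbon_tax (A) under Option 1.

Option 1 (E + 46, Y − 5):
  E = 101 + 46 = 147
  A = -44 + 5·147 = 691

691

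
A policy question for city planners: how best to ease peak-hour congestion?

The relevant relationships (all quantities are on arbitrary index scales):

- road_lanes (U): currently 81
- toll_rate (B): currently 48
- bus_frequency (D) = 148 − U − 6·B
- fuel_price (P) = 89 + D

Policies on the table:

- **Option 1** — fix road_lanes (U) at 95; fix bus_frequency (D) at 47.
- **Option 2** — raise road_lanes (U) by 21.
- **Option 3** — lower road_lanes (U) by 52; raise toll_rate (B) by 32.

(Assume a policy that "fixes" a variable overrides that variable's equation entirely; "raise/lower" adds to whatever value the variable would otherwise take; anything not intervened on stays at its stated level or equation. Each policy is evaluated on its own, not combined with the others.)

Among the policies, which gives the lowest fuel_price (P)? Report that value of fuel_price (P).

-272

Option 1 (U := 95, D := 47):
  U = 95
  B = 48
  D = 47
  P = 89 + 47 = 136
Option 2 (U + 21):
  U = 81 + 21 = 102
  B = 48
  D = 148 − 102 − 6·48 = -242
  P = 89 + (-242) = -153
Option 3 (U − 52, B + 32):
  U = 81 − 52 = 29
  B = 48 + 32 = 80
  D = 148 − 29 − 6·80 = -361
  P = 89 + (-361) = -272
Comparing — Option 1: P=136, Option 2: P=-153, Option 3: P=-272. Lowest is -272 (Option 3).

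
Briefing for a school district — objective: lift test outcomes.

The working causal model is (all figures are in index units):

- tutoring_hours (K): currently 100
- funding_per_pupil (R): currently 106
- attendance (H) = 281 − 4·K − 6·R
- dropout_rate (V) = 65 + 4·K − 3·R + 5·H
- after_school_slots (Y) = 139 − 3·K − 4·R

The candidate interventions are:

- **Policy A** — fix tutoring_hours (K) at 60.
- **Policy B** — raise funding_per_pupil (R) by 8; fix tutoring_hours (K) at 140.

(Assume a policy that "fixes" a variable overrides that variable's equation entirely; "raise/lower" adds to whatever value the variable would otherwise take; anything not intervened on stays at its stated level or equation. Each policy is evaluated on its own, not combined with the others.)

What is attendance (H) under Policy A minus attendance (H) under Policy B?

368

Policy A (K := 60):
  K = 60
  R = 106
  H = 281 − 4·60 − 6·106 = -595
Policy B (R + 8, K := 140):
  K = 140
  R = 106 + 8 = 114
  H = 281 − 4·140 − 6·114 = -963
H: -595 − (-963) = 368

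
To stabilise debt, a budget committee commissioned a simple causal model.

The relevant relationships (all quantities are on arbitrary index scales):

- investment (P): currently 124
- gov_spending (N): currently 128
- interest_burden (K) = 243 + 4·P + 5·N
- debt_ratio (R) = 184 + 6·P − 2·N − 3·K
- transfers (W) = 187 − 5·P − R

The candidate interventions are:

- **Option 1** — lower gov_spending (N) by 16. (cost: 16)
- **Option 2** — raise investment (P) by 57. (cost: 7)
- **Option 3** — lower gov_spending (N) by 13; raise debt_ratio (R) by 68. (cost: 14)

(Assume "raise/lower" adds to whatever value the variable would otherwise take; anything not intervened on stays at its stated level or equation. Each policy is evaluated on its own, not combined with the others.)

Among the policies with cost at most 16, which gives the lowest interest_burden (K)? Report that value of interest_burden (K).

Option 1 (N − 16):
  P = 124
  N = 128 − 16 = 112
  K = 243 + 4·124 + 5·112 = 1299
Option 2 (P + 57):
  P = 124 + 57 = 181
  N = 128
  K = 243 + 4·181 + 5·128 = 1607
Option 3 (N − 13, R + 68):
  P = 124
  N = 128 − 13 = 115
  K = 243 + 4·124 + 5·115 = 1314
Comparing — Option 1: K=1299, Option 2: K=1607, Option 3: K=1314. Lowest is 1299 (Option 1).

1299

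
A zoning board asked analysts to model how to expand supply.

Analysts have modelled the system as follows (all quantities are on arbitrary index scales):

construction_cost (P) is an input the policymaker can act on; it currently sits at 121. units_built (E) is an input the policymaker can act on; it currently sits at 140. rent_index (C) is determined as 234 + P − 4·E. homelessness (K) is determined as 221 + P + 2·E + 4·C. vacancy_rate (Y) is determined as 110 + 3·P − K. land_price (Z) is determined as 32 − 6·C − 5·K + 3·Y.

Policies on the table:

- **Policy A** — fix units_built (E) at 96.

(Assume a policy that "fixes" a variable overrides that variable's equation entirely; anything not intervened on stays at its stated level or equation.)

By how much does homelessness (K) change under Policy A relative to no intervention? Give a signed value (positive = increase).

616

Baseline:
  P = 121
  E = 140
  C = 234 + 121 − 4·140 = -205
  K = 221 + 121 + 2·140 + 4·(-205) = -198
Policy A (E := 96):
  P = 121
  E = 96
  C = 234 + 121 − 4·96 = -29
  K = 221 + 121 + 2·96 + 4·(-29) = 418
Change in K: 418 − (-198) = 616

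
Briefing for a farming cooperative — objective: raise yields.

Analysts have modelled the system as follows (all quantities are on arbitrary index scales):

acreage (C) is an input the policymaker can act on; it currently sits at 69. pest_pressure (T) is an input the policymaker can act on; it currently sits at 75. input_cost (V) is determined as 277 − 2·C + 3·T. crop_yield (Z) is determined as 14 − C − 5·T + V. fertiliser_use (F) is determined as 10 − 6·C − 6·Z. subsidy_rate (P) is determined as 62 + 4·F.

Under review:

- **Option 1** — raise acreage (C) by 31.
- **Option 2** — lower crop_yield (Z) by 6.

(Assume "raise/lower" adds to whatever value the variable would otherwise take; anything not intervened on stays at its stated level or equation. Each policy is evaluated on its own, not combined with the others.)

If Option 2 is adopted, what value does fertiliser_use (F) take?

28

Option 2 (Z − 6):
  C = 69
  T = 75
  V = 277 − 2·69 + 3·75 = 364
  Z = 14 − 69 − 5·75 + 364 (−6 from intervention) = -72
  F = 10 − 6·69 − 6·(-72) = 28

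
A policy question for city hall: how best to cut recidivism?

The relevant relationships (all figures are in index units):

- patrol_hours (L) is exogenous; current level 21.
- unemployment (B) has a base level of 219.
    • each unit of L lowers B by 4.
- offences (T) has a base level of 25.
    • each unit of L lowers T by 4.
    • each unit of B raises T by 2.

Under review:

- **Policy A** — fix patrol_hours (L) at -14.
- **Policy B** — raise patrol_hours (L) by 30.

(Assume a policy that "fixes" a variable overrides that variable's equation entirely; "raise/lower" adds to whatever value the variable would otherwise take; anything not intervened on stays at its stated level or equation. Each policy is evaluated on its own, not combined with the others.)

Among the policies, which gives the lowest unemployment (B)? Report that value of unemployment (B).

15

Policy A (L := -14):
  L = -14
  B = 219 − 4·(-14) = 275
Policy B (L + 30):
  L = 21 + 30 = 51
  B = 219 − 4·51 = 15
Comparing — Policy A: B=275, Policy B: B=15. Lowest is 15 (Policy B).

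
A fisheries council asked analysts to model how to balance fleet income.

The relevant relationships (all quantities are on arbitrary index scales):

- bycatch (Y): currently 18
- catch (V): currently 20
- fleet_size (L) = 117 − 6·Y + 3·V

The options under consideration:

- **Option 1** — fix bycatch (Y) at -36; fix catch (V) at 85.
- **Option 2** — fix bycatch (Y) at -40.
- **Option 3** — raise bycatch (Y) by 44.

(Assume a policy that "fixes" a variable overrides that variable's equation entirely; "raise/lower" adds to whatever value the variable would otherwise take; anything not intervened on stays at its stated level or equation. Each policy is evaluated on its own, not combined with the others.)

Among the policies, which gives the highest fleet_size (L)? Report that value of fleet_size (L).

588

Option 1 (Y := -36, V := 85):
  Y = -36
  V = 85
  L = 117 − 6·(-36) + 3·85 = 588
Option 2 (Y := -40):
  Y = -40
  V = 20
  L = 117 − 6·(-40) + 3·20 = 417
Option 3 (Y + 44):
  Y = 18 + 44 = 62
  V = 20
  L = 117 − 6·62 + 3·20 = -195
Comparing — Option 1: L=588, Option 2: L=417, Option 3: L=-195. Highest is 588 (Option 1).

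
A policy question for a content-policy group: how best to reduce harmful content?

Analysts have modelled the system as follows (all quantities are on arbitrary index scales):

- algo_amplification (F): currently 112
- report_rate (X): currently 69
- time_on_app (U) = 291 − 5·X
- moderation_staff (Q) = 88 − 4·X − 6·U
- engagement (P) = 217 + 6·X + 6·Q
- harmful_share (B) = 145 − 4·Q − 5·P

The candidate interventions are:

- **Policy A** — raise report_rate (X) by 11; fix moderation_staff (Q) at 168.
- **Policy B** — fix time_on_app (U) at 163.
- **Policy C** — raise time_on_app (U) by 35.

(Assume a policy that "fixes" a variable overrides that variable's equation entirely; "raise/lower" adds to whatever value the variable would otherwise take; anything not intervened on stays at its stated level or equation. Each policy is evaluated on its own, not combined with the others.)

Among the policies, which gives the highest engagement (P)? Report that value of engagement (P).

Policy A (X + 11, Q := 168):
  X = 69 + 11 = 80
  U = 291 − 5·80 = -109
  Q = 168
  P = 217 + 6·80 + 6·168 = 1705
Policy B (U := 163):
  X = 69
  U = 163
  Q = 88 − 4·69 − 6·163 = -1166
  P = 217 + 6·69 + 6·(-1166) = -6365
Policy C (U + 35):
  X = 69
  U = 291 − 5·69 (+35 from intervention) = -19
  Q = 88 − 4·69 − 6·(-19) = -74
  P = 217 + 6·69 + 6·(-74) = 187
Comparing — Policy A: P=1705, Policy B: P=-6365, Policy C: P=187. Highest is 1705 (Policy A).

1705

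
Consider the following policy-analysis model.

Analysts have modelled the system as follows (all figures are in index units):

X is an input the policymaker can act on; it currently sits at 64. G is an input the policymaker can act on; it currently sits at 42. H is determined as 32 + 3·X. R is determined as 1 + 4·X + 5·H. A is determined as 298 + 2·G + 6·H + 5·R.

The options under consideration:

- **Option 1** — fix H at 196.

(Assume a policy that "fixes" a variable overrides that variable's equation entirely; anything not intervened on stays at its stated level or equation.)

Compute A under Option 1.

7743

Option 1 (H := 196):
  X = 64
  G = 42
  H = 196
  R = 1 + 4·64 + 5·196 = 1237
  A = 298 + 2·42 + 6·196 + 5·1237 = 7743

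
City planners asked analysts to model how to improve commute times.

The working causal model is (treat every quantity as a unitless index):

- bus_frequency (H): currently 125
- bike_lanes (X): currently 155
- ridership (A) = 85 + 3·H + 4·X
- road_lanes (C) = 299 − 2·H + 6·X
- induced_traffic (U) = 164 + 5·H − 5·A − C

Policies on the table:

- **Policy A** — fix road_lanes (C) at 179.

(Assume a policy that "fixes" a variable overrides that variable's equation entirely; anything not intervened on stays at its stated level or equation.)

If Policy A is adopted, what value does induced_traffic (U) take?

Policy A (C := 179):
  H = 125
  X = 155
  A = 85 + 3·125 + 4·155 = 1080
  C = 179
  U = 164 + 5·125 − 5·1080 − 179 = -4790

-4790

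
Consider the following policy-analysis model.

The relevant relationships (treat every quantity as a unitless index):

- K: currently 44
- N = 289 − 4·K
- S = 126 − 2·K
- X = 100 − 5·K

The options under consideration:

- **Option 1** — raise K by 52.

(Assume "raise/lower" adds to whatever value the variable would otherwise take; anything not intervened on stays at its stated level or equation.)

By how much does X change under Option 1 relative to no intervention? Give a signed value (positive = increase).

Baseline:
  K = 44
  X = 100 − 5·44 = -120
Option 1 (K + 52):
  K = 44 + 52 = 96
  X = 100 − 5·96 = -380
Change in X: -380 − (-120) = -260

-260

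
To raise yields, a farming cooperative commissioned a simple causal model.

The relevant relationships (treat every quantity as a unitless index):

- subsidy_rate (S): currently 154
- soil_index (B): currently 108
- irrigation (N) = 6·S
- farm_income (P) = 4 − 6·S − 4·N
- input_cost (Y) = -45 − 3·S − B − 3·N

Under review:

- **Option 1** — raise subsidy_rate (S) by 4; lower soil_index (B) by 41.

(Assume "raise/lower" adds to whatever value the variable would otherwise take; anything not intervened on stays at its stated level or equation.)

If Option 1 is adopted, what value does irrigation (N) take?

Option 1 (S + 4, B − 41):
  S = 154 + 4 = 158
  N = 0 + 6·158 = 948

948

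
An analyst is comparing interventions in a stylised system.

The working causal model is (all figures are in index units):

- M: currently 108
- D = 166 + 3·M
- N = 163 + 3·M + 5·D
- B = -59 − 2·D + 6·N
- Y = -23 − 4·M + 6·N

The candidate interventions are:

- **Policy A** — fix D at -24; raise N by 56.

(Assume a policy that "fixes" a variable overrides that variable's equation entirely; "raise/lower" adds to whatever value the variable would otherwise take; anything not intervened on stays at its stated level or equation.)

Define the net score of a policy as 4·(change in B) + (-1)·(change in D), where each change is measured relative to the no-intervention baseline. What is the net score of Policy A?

-55710

Baseline:
  M = 108
  D = 166 + 3·108 = 490
  N = 163 + 3·108 + 5·490 = 2937
  B = -59 − 2·490 + 6·2937 = 16583
Policy A (D := -24, N + 56):
  M = 108
  D = -24
  N = 163 + 3·108 + 5·(-24) (+56 from intervention) = 423
  B = -59 − 2·(-24) + 6·423 = 2527
ΔB = 2527 − 16583 = -14056; ΔD = -24 − 490 = -514
Score = 4·(-14056) + (-1)·(-514) = -55710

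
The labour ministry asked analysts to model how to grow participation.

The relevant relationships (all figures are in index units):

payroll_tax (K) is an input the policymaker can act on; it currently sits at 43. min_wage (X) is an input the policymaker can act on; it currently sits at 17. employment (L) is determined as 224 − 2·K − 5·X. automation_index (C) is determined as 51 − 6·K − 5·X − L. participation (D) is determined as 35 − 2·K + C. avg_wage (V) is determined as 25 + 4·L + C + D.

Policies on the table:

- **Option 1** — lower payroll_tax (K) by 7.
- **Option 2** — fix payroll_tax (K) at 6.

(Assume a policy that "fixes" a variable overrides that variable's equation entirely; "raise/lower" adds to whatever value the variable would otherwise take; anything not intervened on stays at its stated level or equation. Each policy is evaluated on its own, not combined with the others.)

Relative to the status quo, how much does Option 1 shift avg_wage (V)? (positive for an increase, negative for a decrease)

Baseline:
  K = 43
  X = 17
  L = 224 − 2·43 − 5·17 = 53
  C = 51 − 6·43 − 5·17 − 53 = -345
  D = 35 − 2·43 + (-345) = -396
  V = 25 + 4·53 + (-345) + (-396) = -504
Option 1 (K − 7):
  K = 43 − 7 = 36
  X = 17
  L = 224 − 2·36 − 5·17 = 67
  C = 51 − 6·36 − 5·17 − 67 = -317
  D = 35 − 2·36 + (-317) = -354
  V = 25 + 4·67 + (-317) + (-354) = -378
Change in V: -378 − (-504) = 126

126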